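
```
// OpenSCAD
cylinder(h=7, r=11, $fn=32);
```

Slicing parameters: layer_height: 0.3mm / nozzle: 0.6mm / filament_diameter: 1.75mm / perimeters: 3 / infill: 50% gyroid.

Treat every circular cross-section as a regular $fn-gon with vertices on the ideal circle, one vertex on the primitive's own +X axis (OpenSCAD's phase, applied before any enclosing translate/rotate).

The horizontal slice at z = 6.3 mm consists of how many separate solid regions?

At z = 6.3 mm: the r=11 cylinder gives a regular 32-gon of circumradius 11 (constant along its height). The result has 1 disconnected region.

1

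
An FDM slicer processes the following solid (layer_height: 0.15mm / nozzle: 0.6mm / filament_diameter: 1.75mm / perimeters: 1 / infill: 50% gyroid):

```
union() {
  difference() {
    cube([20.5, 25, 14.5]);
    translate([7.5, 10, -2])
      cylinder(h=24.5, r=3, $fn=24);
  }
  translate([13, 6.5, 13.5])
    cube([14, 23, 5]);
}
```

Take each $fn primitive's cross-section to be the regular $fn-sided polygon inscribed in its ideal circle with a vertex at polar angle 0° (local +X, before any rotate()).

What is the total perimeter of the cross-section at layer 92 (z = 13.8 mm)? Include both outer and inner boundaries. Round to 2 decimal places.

131.80 mm

At z = 13.8 mm: the cube is present — its section is the full 20.5×25 rectangle (perimeter 91.00 mm); the cylinder at (7.5, 10): section is a regular 24-gon, circumradius r=3 (perimeter = 2·24·3.000·sin(180°/24) = 18.80 mm); Subtracting the remaining from the first: starting from the 20.5×25 cube, the r=3 cylinder at (7.5, 10) lies wholly inside it (removes its full 27.95 mm² and its 18.80 mm outline becomes a hole wall) — boundary (outer + 1 inner loop) = 109.80 mm; the cube at (13, 6.5) is present — its section is the full 14×23 rectangle (perimeter 74.00 mm); Combining (union): the regions partially overlap (shared area 138.75 mm²), so the edge portions inside another operand are dropped and the merged outline is re-measured after clipping — boundary (outer + 1 inner loop) = 131.80 mm. Overall, the cross-section is one region with 1 hole. Total boundary length (outer + inner) = 131.80 mm.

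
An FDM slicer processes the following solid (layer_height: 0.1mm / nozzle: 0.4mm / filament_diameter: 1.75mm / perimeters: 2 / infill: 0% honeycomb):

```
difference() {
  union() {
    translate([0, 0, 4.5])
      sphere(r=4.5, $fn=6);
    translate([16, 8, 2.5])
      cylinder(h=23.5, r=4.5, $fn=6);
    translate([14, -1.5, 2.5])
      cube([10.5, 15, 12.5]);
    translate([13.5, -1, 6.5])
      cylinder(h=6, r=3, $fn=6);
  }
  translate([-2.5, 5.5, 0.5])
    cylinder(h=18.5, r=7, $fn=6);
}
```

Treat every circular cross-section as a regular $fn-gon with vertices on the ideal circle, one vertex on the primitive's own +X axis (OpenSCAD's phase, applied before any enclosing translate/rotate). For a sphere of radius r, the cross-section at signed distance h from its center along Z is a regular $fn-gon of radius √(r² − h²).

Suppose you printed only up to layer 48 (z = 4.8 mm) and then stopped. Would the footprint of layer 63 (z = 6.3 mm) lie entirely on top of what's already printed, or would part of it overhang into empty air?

Compare the two slices. At z = 4.8: the r=4.5 sphere contributes a regular 6-gon of circumradius √(4.5²−0.3²) = 4.490 (area = (6/2)·4.490²·sin(360°/6) = 52.38 mm²); the r=4.5 cylinder at (16, 8) gives a regular 6-gon of circumradius 4.5 (constant along its height) (area = (6/2)·4.500²·sin(360°/6) = 52.61 mm²); the 10.5×15 cube at (14, -1.5) contributes its full rectangle (area 157.50 mm²); the cylinder at (13.5, -1) is absent (z outside [6.5, 12.5]); Combining (union): the regions partially overlap — summed areas 262.49 mm² minus the doubly-counted overlap 41.89 mm² gives 220.59 mm² — area = 220.59 mm²; the r=7 cylinder at (-2.5, 5.5) gives a regular 6-gon of circumradius 7 (constant along its height) (area = (6/2)·7.000²·sin(360°/6) = 127.31 mm²); Subtracting the remaining from the first: starting from the result so far (220.59 mm²), the r=7 cylinder at (-2.5, 5.5) partially overlaps it — only the 24.94 mm² overlap (of its 127.31 mm²) is removed, clipping the outline — area = 195.66 mm². At z = 6.3: the r=4.5 sphere slices to a regular 6-gon of circumradius 4.124 (√(r²−h²) with h=1.8 from center) (area = (6/2)·4.124²·sin(360°/6) = 44.19 mm²); the cylinder at (16, 8): section is a regular 6-gon, circumradius r=4.5 (area = (6/2)·4.500²·sin(360°/6) = 52.61 mm²); the cube at (14, -1.5) (footprint 10.5×15) is included at this height (area 157.50 mm²); the cylinder at (13.5, -1) is not intersected at this z (z outside [6.5, 12.5]); Taking the union: the regions partially overlap — summed areas 254.30 mm² minus the doubly-counted overlap 41.89 mm² gives 212.41 mm² — area = 212.41 mm²; the r=7 cylinder at (-2.5, 5.5) gives a regular 6-gon of circumradius 7 (constant along its height) (area = (6/2)·7.000²·sin(360°/6) = 127.31 mm²); After the difference (first − rest): starting from that combined region (212.41 mm²), the r=7 cylinder at (-2.5, 5.5) partially overlaps it — only the 21.58 mm² overlap (of its 127.31 mm²) is removed, clipping the outline — area = 190.83 mm². Checking containment: the cross-section at z = 6.3 is a subset of the cross-section at z = 4.8.

entirely on top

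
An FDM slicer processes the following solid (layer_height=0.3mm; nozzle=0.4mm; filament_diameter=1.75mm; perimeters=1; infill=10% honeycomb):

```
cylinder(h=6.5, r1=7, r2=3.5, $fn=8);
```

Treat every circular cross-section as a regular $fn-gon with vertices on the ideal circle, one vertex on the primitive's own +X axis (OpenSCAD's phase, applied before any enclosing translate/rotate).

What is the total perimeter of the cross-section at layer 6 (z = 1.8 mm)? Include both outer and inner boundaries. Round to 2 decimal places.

36.93 mm

At z = 1.8 mm: the cone: at t=0.277 of its height the radius interpolates to r₁+(r₂−r₁)t = 6.031, giving a regular 8-gon of that circumradius (perimeter = 2·8·6.031·sin(180°/8) = 36.93 mm). Overall, the cross-section is a single solid region. Total boundary length (outer) = 36.93 mm.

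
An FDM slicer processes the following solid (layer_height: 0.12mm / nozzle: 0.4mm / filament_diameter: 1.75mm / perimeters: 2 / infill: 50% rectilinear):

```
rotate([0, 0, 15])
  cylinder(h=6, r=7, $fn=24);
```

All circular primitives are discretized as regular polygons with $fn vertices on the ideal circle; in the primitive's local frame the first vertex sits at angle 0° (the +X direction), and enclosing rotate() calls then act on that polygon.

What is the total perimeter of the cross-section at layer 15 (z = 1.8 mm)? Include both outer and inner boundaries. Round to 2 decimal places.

43.86 mm

At z = 1.8 mm: the cylinder: section is a regular 24-gon, circumradius r=7 (perimeter = 2·24·7.000·sin(180°/24) = 43.86 mm); (rotated 15° about Z; rotation is an isometry so areas/perimeters/island counts are preserved). Overall, the cross-section is a single solid region. Total boundary length (outer) = 43.86 mm.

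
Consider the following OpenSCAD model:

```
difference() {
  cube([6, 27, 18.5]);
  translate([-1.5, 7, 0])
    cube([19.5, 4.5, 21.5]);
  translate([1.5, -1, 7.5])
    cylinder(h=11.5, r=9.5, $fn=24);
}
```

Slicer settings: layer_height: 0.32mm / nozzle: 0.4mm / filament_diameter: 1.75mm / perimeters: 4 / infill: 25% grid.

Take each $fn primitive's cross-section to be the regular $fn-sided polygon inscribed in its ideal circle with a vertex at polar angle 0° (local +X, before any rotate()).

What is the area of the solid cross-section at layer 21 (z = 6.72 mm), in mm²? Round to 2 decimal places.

At z = 6.72 mm: the 6×27 cube contributes its full rectangle (area 162.00 mm²); the cube at (-1.5, 7) is present — its section is the full 19.5×4.5 rectangle (area 87.75 mm²); the cylinder at (1.5, -1) is not intersected at this z (z outside [7.5, 19]); Subtracting the remaining from the first: starting from the 6×27 cube (162.00 mm²), the 19.5×4.5 cube at (-1.5, 7) partially overlaps it — only the 27.00 mm² overlap (of its 87.75 mm²) is removed, clipping the outline — area = 135.00 mm². Overall, the cross-section has 2 separate islands. Net area = 135.00 mm².

135.00 mm²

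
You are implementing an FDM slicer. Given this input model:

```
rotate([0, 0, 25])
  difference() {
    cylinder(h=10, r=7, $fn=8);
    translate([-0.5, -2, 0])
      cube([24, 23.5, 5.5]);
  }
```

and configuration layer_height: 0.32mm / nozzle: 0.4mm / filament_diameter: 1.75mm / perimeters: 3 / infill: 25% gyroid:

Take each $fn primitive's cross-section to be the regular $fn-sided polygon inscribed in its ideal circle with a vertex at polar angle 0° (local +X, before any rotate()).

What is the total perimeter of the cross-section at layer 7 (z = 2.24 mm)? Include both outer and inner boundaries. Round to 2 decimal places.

At z = 2.24 mm: the r=7 cylinder gives a regular 8-gon of circumradius 7 (constant along its height) (perimeter = 2·8·7.000·sin(180°/8) = 42.86 mm); the cube at (-0.5, -2) (footprint 24×23.5) is included at this height (perimeter 95.00 mm); After the difference (first − rest): starting from the r=7 cylinder, the 24×23.5 cube at (-0.5, -2) partially overlaps it — only the 52.27 mm² overlap (of its 564.00 mm²) is removed, clipping the outline — boundary = 44.90 mm; (rotated 25° about Z; rotation is an isometry so areas/perimeters/island counts are preserved). Overall, the cross-section is a single solid region. Total boundary length (outer) = 44.90 mm.

44.90 mm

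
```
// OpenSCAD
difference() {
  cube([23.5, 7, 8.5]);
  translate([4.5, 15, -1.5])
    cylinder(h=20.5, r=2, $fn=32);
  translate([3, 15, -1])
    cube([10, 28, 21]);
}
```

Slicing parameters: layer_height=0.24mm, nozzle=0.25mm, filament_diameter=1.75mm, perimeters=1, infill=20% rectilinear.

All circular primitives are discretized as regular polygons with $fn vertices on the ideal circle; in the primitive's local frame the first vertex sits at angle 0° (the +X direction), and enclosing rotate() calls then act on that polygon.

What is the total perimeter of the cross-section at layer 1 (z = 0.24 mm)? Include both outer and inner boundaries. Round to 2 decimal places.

61.00 mm

At z = 0.24 mm: the 23.5×7 cube contributes its full rectangle (perimeter 61.00 mm); the r=2 cylinder at (4.5, 15) gives a regular 32-gon of circumradius 2 (constant along its height) (perimeter = 2·32·2.000·sin(180°/32) = 12.55 mm); the 10×28 cube at (3, 15) contributes its full rectangle (perimeter 76.00 mm); Subtracting the remaining from the first: starting from the 23.5×7 cube, the r=2 cylinder at (4.5, 15) misses the remaining region (no effect); the 10×28 cube at (3, 15) misses the remaining region (no effect) — boundary = 61.00 mm. Overall, the cross-section is a single solid region. Total boundary length (outer) = 61.00 mm.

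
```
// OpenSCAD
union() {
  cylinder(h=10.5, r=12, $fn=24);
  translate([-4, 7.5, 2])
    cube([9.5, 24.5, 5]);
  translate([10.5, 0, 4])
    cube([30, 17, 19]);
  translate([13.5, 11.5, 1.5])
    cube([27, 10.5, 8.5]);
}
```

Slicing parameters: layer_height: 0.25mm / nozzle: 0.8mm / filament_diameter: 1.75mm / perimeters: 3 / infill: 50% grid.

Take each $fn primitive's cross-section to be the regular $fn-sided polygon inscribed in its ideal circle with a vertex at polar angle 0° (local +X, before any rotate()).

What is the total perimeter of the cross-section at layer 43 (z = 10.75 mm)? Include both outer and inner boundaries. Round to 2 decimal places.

94.00 mm

At z = 10.75 mm: the cylinder does not reach this height (z outside [0, 10.5]); the cube at (-4, 7.5) is not intersected at this z (z outside [2, 7]); the 30×17 cube at (10.5, 0) contributes its full rectangle (perimeter 94.00 mm); the cube at (13.5, 11.5) does not reach this height (z outside [1.5, 10]); Taking the union: only the 30×17 cube at (10.5, 0) is present, so the union is just that shape — boundary = 94.00 mm. Overall, the cross-section is a single solid region. Total boundary length (outer) = 94.00 mm.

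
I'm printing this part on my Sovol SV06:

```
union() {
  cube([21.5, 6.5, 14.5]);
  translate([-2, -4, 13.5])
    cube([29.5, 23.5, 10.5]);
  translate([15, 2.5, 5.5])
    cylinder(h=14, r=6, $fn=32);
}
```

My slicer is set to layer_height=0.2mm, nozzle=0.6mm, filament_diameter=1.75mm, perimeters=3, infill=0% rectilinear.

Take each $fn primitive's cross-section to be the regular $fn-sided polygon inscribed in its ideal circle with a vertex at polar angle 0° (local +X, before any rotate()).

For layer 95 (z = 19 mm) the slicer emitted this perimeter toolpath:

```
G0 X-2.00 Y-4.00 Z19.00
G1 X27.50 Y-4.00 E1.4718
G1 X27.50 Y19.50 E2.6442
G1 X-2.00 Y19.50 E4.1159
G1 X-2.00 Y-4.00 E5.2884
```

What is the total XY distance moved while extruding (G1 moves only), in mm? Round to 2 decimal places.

106.00 mm

Sum the Euclidean lengths of each G1 segment: total = 106.00 mm.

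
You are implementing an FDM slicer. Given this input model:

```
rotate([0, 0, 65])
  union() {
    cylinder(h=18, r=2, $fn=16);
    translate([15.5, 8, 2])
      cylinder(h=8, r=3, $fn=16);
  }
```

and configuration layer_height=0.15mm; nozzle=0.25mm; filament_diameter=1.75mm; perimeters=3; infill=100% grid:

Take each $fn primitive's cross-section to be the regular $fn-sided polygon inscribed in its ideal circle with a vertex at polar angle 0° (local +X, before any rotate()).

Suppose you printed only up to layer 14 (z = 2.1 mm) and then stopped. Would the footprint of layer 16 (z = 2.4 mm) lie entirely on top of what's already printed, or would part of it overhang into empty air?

Compare the two slices. At z = 2.1: the r=2 cylinder gives a regular 16-gon of circumradius 2 (constant along its height) (area = (16/2)·2.000²·sin(360°/16) = 12.25 mm²); the r=3 cylinder at (15.5, 8) contributes a regular 16-gon of circumradius 3 (area = (16/2)·3.000²·sin(360°/16) = 27.55 mm²); Combining (union): the 2 present regions are separate (no shared area or edge), so areas and boundary lengths simply add and each stays a separate island — area = 39.80 mm²; (whole slice rotated 65° about Z — lengths, areas and connectivity unchanged). At z = 2.4: the cylinder: section is a regular 16-gon, circumradius r=2 (area = (16/2)·2.000²·sin(360°/16) = 12.25 mm²); the cylinder at (15.5, 8): section is a regular 16-gon, circumradius r=3 (area = (16/2)·3.000²·sin(360°/16) = 27.55 mm²); Combining (union): the 2 present regions are separate (no shared area or edge), so areas and boundary lengths simply add and each stays a separate island — area = 39.80 mm²; (whole slice rotated 65° about Z — lengths, areas and connectivity unchanged). Checking containment: the cross-section at z = 2.4 is a subset of the cross-section at z = 2.1.

entirely on top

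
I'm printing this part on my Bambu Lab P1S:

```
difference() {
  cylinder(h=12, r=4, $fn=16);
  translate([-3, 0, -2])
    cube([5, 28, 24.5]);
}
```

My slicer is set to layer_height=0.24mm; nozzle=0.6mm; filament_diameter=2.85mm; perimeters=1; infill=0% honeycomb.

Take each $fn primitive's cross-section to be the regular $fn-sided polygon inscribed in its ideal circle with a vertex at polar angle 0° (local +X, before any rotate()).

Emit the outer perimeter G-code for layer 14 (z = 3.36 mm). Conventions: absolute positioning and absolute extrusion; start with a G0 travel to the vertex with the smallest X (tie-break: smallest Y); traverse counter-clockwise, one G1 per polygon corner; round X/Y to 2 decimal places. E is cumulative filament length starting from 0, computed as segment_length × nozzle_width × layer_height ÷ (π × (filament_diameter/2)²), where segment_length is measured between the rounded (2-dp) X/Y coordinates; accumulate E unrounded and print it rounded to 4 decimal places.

At z = 3.36 mm: the cylinder: section is a regular 16-gon, circumradius r=4; the cube at (-3, 0) (footprint 5×28) is included at this height; Taking the first minus the rest: starting from the r=4 cylinder, the 5×28 cube at (-3, 0) partially overlaps it — only the 18.14 mm² overlap (of its 140.00 mm²) is removed, clipping the outline — 1 connected region. The outline is a single polygon with 16 vertices. Extrusion per mm of travel: 0.6 × 0.24 / (π × 1.425²) = 0.022573. Accumulating E over each segment gives final E = 0.6857.

G0 X-4.00 Y0.00 Z3.36
G1 X-3.70 Y-1.53 E0.0352
G1 X-2.83 Y-2.83 E0.0705
G1 X-1.53 Y-3.70 E0.1058
G1 X0.00 Y-4.00 E0.1410
G1 X1.53 Y-3.70 E0.1762
G1 X2.83 Y-2.83 E0.2115
G1 X3.70 Y-1.53 E0.2468
G1 X4.00 Y0.00 E0.2820
G1 X3.70 Y1.53 E0.3172
G1 X2.83 Y2.83 E0.3525
G1 X2.00 Y3.38 E0.3750
G1 X2.00 Y0.00 E0.4513
G1 X-3.00 Y0.00 E0.5642
G1 X-3.00 Y2.57 E0.6222
G1 X-3.70 Y1.53 E0.6505
G1 X-4.00 Y0.00 E0.6857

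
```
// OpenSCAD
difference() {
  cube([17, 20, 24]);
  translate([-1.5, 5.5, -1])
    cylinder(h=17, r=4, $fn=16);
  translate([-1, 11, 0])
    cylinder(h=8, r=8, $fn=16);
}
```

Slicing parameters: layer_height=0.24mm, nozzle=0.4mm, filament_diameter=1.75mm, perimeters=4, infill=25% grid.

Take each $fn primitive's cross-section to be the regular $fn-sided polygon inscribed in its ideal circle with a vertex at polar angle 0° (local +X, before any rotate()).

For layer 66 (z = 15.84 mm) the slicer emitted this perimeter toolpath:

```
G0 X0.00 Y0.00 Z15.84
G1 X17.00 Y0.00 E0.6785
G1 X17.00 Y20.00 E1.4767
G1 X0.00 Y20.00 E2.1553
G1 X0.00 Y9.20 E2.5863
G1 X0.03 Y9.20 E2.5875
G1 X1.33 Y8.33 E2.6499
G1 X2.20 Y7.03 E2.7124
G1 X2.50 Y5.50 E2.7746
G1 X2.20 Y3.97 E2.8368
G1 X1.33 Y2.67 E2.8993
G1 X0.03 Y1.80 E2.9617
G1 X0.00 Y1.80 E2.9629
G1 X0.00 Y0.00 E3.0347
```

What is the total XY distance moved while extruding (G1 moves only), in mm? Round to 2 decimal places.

Sum the Euclidean lengths of each G1 segment: total = 76.04 mm.

76.04 mm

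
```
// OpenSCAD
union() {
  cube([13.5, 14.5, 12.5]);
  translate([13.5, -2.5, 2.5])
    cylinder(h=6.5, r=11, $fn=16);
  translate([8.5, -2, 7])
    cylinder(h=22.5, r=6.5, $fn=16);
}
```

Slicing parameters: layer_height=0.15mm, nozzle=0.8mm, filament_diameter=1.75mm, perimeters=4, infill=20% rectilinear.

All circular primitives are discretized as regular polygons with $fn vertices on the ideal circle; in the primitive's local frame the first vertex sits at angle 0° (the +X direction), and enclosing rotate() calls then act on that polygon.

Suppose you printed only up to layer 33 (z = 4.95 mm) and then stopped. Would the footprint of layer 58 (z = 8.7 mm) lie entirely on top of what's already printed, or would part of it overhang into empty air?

Compare the two slices. At z = 4.95: the cube (footprint 13.5×14.5) is included at this height (area 195.75 mm²); the cylinder at (13.5, -2.5): section is a regular 16-gon, circumradius r=11 (area = (16/2)·11.000²·sin(360°/16) = 370.44 mm²); the cylinder at (8.5, -2) is not intersected at this z (z outside [7, 29.5]); Merging all regions: the regions partially overlap — summed areas 566.19 mm² minus the doubly-counted overlap 65.73 mm² gives 500.46 mm² — area = 500.46 mm². At z = 8.7: the 13.5×14.5 cube contributes its full rectangle (area 195.75 mm²); the r=11 cylinder at (13.5, -2.5) gives a regular 16-gon of circumradius 11 (constant along its height) (area = (16/2)·11.000²·sin(360°/16) = 370.44 mm²); the r=6.5 cylinder at (8.5, -2) contributes a regular 16-gon of circumradius 6.5 (area = (16/2)·6.500²·sin(360°/16) = 129.35 mm²); Merging all regions: the regions partially overlap — summed areas 695.53 mm² minus the doubly-counted overlap 192.66 mm² gives 502.87 mm² — area = 502.87 mm². Checking containment: at z = 8.7 the cross-section extends beyond the z = 4.95 cross-section by about 2.42 mm².

part overhangs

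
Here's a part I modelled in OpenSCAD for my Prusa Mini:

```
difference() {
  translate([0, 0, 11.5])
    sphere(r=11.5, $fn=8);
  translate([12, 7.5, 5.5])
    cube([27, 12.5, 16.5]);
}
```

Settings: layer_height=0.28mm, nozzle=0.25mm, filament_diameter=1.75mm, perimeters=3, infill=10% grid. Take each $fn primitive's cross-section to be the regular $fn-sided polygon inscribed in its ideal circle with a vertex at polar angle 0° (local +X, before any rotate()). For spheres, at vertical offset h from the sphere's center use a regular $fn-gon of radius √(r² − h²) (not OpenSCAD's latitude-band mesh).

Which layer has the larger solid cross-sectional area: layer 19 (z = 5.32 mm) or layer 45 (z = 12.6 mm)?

layer 45 (z = 12.6 mm)

Layer 19 (z = 5.32): the sphere: section is a regular 8-gon, circumradius = √(r²−h²) = √(11.5²−6.18²) = 9.698 (area = (8/2)·9.698²·sin(360°/8) = 266.04 mm²); the cube at (12, 7.5) does not reach this height (z outside [5.5, 22]); After the difference (first − rest): none of the subtracted shapes is present at this height, so the r=11.5 sphere is unchanged — area = 266.04 mm². So its area = 266.04 mm². Layer 45 (z = 12.6): the r=11.5 sphere contributes a regular 8-gon of circumradius √(11.5²−1.1²) = 11.447 (area = (8/2)·11.447²·sin(360°/8) = 370.64 mm²); the cube at (12, 7.5) is present — its section is the full 27×12.5 rectangle (area 337.50 mm²); Taking the first minus the rest: starting from the r=11.5 sphere (370.64 mm²), the 27×12.5 cube at (12, 7.5) misses the remaining region (no effect) — area = 370.64 mm². So its area = 370.64 mm². Layer 45 is larger (370.64 vs 266.04 mm²).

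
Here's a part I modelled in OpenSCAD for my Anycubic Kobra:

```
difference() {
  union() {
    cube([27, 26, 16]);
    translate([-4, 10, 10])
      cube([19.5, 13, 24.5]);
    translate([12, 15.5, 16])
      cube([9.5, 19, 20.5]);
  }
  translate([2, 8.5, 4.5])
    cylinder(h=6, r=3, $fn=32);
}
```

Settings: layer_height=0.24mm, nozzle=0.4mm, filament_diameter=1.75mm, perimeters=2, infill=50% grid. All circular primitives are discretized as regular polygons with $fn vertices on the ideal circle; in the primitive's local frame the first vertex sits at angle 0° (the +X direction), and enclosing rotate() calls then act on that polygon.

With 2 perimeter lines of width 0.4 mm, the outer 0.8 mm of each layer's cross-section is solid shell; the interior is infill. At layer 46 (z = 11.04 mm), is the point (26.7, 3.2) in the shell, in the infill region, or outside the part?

shell

At z = 11.04 mm: the 27×26 cube contributes its full rectangle; the cube at (-4, 10) (footprint 19.5×13) is included at this height; the cube at (12, 15.5) is absent (z outside [16, 36.5]); Combining (union): the regions partially overlap (shared area 201.50 mm²), so overlapping operands fuse into one piece — 1 connected region; the cylinder at (2, 8.5) is absent (z outside [4.5, 10.5]); Subtracting the remaining from the first: none of the subtracted shapes is present at this height, so that combined region is unchanged — 1 connected region. Overall, the cross-section is a single solid region. The nearest boundary edge runs (27.00, 26.00)→(27.00, 0.00); distance from the point to it = 0.30 mm. The point is inside the cross-section, 0.30 mm from the nearest boundary — within the 0.8 mm shell band (2 × 0.4).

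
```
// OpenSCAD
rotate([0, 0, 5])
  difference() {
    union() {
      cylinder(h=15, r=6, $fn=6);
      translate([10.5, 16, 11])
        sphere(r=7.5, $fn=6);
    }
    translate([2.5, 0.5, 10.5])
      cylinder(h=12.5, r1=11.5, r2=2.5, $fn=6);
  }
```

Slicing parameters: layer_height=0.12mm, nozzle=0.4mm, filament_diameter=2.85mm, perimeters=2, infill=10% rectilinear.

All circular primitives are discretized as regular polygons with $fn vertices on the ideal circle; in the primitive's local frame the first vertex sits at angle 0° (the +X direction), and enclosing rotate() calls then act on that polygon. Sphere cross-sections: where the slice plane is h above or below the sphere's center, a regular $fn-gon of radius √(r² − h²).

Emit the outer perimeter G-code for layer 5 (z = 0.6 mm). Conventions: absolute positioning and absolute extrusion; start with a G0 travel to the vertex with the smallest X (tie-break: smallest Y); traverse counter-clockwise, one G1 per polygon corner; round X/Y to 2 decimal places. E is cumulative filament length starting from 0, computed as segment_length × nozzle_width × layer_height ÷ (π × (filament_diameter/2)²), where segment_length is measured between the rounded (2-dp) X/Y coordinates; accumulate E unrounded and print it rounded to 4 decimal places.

At z = 0.6 mm: the r=6 cylinder gives a regular 6-gon of circumradius 6 (constant along its height); the sphere at (10.5, 16) is absent (|z−center|=10.400 > r=7.5); Combining (union): only the r=6 cylinder is present, so the union is just that shape — 1 connected region; the cone at (2.5, 0.5) does not reach this height (z outside [10.5, 23]); After the difference (first − rest): none of the subtracted shapes is present at this height, so that combined region is unchanged — 1 connected region; (whole slice rotated 5° about Z — lengths, areas and connectivity unchanged). The outline is a single polygon with 6 vertices. Extrusion per mm of travel: 0.4 × 0.12 / (π × 1.425²) = 0.007524. Accumulating E over each segment gives final E = 0.2709.

G0 X-5.98 Y-0.52 Z0.60
G1 X-2.54 Y-5.44 E0.0452
G1 X3.44 Y-4.91 E0.0903
G1 X5.98 Y0.52 E0.1354
G1 X2.54 Y5.44 E0.1806
G1 X-3.44 Y4.91 E0.2258
G1 X-5.98 Y-0.52 E0.2709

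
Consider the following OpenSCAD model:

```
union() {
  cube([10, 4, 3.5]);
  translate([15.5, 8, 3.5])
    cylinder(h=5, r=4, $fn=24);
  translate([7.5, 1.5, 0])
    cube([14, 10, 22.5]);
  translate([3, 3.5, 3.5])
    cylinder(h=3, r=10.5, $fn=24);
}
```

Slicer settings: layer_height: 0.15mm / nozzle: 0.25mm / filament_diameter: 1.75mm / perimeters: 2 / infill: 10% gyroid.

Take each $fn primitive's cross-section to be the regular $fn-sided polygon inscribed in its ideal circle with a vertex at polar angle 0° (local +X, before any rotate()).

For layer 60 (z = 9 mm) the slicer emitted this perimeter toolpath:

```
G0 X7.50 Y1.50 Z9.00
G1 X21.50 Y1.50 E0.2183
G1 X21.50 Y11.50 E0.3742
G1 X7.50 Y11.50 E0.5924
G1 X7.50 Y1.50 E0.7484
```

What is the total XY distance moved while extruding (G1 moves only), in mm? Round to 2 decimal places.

48.00 mm

Sum the Euclidean lengths of each G1 segment: total = 48.00 mm.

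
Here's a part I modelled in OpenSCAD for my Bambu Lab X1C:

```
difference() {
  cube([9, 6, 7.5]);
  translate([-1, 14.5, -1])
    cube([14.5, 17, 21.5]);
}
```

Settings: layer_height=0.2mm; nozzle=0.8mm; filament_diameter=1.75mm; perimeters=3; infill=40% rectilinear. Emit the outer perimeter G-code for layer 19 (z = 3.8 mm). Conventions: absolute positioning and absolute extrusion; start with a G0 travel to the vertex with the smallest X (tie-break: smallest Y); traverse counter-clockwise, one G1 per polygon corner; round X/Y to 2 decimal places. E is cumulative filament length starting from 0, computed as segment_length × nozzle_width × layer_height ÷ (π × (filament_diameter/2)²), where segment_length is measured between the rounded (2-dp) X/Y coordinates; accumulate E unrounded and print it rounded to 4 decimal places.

At z = 3.8 mm: the 9×6 cube contributes its full rectangle; the cube at (-1, 14.5) (footprint 14.5×17) is included at this height; After the difference (first − rest): starting from the 9×6 cube, the 14.5×17 cube at (-1, 14.5) misses the remaining region (no effect) — 1 connected region. The outline is a single polygon with 4 vertices. Extrusion per mm of travel: 0.8 × 0.2 / (π × 0.875²) = 0.066520. Accumulating E over each segment gives final E = 1.9956.

G0 X0.00 Y0.00 Z3.80
G1 X9.00 Y0.00 E0.5987
G1 X9.00 Y6.00 E0.9978
G1 X0.00 Y6.00 E1.5965
G1 X0.00 Y0.00 E1.9956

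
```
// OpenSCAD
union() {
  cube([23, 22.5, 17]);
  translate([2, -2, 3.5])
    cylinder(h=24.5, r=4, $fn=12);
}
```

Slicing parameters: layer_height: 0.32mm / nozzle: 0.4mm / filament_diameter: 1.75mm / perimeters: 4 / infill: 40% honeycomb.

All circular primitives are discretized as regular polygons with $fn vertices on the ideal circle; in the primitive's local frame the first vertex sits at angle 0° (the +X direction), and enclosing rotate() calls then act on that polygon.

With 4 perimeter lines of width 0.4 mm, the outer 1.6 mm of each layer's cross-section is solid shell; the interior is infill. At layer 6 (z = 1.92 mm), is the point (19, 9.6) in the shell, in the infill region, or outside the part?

At z = 1.92 mm: the cube (footprint 23×22.5) is included at this height; the cylinder at (2, -2) is absent (z outside [3.5, 28]); Merging all regions: only the 23×22.5 cube is present, so the union is just that shape — 1 connected region. Overall, the cross-section is a single solid region. The nearest boundary edge runs (23.00, 0.00)→(23.00, 22.50); distance from the point to it = 4.00 mm. The point is inside the cross-section and 4.00 mm from the nearest boundary — more than the 1.6 mm shell width (4 × 0.4), so it's in the infill interior.

infill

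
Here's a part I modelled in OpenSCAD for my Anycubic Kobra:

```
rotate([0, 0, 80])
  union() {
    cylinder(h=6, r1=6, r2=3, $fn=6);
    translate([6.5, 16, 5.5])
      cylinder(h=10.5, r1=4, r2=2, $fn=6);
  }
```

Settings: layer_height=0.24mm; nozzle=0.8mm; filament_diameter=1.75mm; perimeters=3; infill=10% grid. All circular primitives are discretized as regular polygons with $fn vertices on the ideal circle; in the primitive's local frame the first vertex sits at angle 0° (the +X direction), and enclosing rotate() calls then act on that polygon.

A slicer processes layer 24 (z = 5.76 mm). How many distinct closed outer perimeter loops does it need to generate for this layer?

At z = 5.76 mm: the cone: at t=0.960 of its height the radius interpolates to r₁+(r₂−r₁)t = 3.120, giving a regular 6-gon of that circumradius; the cone at (6.5, 16) (r1=4→r2=2) has section circumradius 3.950 here — a regular 6-gon; Merging all regions: the 2 present regions are separate (no shared area or edge), so areas and boundary lengths simply add and each stays a separate island — 2 connected regions; (whole slice rotated 80° about Z — lengths, areas and connectivity unchanged). The result has 2 disconnected regions.

2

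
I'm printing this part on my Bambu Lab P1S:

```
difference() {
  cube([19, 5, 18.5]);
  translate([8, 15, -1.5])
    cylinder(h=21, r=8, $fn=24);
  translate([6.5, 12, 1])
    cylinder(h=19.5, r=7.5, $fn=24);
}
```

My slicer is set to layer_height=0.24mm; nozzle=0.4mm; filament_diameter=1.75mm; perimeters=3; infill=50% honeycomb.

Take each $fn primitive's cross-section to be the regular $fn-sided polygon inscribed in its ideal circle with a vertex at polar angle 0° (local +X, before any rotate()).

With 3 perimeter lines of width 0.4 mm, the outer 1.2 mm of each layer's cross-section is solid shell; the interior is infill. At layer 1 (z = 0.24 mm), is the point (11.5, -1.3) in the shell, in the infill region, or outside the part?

At z = 0.24 mm: the 19×5 cube contributes its full rectangle; the cylinder at (8, 15): section is a regular 24-gon, circumradius r=8; the cylinder at (6.5, 12) does not reach this height (z outside [1, 20.5]); Taking the first minus the rest: starting from the 19×5 cube, the r=8 cylinder at (8, 15) misses the remaining region (no effect) — 1 connected region. Overall, the cross-section is a single solid region. The nearest boundary edge runs (19.00, 0.00)→(0.00, 0.00); distance from the point to it = 1.30 mm. The point is not inside any of the regions above, so it lies outside the cross-section (1.30 mm from the nearest boundary).

outside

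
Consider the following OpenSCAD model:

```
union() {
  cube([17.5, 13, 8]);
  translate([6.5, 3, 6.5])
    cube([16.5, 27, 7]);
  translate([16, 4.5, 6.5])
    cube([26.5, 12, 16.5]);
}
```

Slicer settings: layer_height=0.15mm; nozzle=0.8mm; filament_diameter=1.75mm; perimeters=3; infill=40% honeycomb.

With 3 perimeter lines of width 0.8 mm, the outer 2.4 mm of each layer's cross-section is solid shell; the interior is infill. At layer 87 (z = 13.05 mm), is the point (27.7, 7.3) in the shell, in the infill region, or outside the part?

infill

At z = 13.05 mm: the cube is absent (z outside [0, 8]); the cube at (6.5, 3) (footprint 16.5×27) is included at this height; the cube at (16, 4.5) (footprint 26.5×12) is included at this height; Combining (union): the regions partially overlap (shared area 84.00 mm²), so overlapping operands fuse into one piece — 1 connected region. Overall, the cross-section is a single solid region. The nearest boundary edge runs (42.50, 4.50)→(23.00, 4.50); distance from the point to it = 2.80 mm. The point is inside the cross-section and 2.80 mm from the nearest boundary — more than the 2.4 mm shell width (3 × 0.8), so it's in the infill interior.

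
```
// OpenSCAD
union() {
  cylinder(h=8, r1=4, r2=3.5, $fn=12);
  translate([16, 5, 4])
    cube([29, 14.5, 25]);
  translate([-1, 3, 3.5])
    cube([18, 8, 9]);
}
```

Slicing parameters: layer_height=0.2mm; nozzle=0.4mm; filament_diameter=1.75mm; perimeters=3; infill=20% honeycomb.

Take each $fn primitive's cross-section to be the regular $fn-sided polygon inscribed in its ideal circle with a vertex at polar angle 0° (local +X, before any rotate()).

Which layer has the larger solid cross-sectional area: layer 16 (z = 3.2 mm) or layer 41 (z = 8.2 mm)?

Layer 16 (z = 3.2): the cone contributes a regular 12-gon of circumradius 3.800 (interpolated between r1=4 and r2=3.5 at t=0.400) (area = (12/2)·3.800²·sin(360°/12) = 43.32 mm²); the cube at (16, 5) does not reach this height (z outside [4, 29]); the cube at (-1, 3) is not intersected at this z (z outside [3.5, 12.5]); Merging all regions: only the cone is present, so the union is just that shape — area = 43.32 mm². So its area = 43.32 mm². Layer 41 (z = 8.2): the cone is absent (z outside [0, 8]); the cube at (16, 5) is present — its section is the full 29×14.5 rectangle (area 420.50 mm²); the 18×8 cube at (-1, 3) contributes its full rectangle (area 144.00 mm²); Taking the union: the regions partially overlap — summed areas 564.50 mm² minus the doubly-counted overlap 6.00 mm² gives 558.50 mm² — area = 558.50 mm². So its area = 558.50 mm². Layer 41 is larger (558.50 vs 43.32 mm²).

layer 41 (z = 8.2 mm)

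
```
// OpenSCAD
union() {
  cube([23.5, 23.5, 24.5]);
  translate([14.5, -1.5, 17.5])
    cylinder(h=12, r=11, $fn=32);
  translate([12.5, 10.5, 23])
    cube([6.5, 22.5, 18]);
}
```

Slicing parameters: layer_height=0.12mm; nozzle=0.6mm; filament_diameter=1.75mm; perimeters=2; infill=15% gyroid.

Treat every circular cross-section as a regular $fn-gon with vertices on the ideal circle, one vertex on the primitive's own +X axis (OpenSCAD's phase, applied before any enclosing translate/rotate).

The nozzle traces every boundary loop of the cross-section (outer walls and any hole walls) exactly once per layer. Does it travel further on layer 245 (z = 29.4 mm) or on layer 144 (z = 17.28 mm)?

Layer 245 (z = 29.4): the cube is absent (z outside [0, 24.5]); the cylinder at (14.5, -1.5): section is a regular 32-gon, circumradius r=11 (perimeter = 2·32·11.000·sin(180°/32) = 69.00 mm); the cube at (12.5, 10.5) (footprint 6.5×22.5) is included at this height (perimeter 58.00 mm); Merging all regions: the 2 present regions are separate (no shared area or edge), so areas and boundary lengths simply add and each stays a separate island — boundary = 127.00 mm. So its perimeter = 127.00 mm. Layer 144 (z = 17.28): the cube is present — its section is the full 23.5×23.5 rectangle (perimeter 94.00 mm); the cylinder at (14.5, -1.5) is absent (z outside [17.5, 29.5]); the cube at (12.5, 10.5) is absent (z outside [23, 41]); Taking the union: only the 23.5×23.5 cube is present, so the union is just that shape — boundary = 94.00 mm. So its perimeter = 94.00 mm. Layer 245 is larger (127.00 vs 94.00 mm).

layer 245 (z = 29.4 mm)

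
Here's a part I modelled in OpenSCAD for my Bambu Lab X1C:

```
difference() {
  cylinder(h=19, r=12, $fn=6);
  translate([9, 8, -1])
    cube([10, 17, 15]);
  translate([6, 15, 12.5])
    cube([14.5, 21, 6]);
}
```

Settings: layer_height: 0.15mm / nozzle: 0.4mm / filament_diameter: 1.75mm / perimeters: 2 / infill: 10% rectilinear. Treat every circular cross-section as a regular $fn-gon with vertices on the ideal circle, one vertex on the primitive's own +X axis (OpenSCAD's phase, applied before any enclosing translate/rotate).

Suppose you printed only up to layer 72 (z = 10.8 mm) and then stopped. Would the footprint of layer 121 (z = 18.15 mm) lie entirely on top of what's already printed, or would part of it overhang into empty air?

entirely on top

Compare the two slices. At z = 10.8: the r=12 cylinder contributes a regular 6-gon of circumradius 12 (area = (6/2)·12.000²·sin(360°/6) = 374.12 mm²); the cube at (9, 8) is present — its section is the full 10×17 rectangle (area 170.00 mm²); the cube at (6, 15) does not reach this height (z outside [12.5, 18.5]); Taking the first minus the rest: starting from the r=12 cylinder (374.12 mm²), the 10×17 cube at (9, 8) misses the remaining region (no effect) — area = 374.12 mm². At z = 18.15: the r=12 cylinder contributes a regular 6-gon of circumradius 12 (area = (6/2)·12.000²·sin(360°/6) = 374.12 mm²); the cube at (9, 8) does not reach this height (z outside [-1, 14]); the cube at (6, 15) (footprint 14.5×21) is included at this height (area 304.50 mm²); Taking the first minus the rest: starting from the r=12 cylinder (374.12 mm²), the 14.5×21 cube at (6, 15) misses the remaining region (no effect) — area = 374.12 mm². Checking containment: the cross-section at z = 18.15 is a subset of the cross-section at z = 10.8.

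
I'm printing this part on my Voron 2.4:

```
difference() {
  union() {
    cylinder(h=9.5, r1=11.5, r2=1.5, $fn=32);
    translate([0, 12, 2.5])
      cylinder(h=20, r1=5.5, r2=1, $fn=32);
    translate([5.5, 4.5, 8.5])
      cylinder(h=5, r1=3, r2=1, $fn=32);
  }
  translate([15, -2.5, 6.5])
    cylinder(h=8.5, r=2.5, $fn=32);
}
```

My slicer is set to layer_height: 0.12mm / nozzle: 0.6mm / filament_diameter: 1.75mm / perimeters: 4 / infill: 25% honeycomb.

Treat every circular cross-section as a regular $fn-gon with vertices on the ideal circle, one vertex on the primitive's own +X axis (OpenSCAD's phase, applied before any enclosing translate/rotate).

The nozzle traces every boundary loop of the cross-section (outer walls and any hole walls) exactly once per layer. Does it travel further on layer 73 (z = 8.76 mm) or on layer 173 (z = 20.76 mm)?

layer 73 (z = 8.76 mm)

Layer 73 (z = 8.76): the cone (r1=11.5→r2=1.5) has section circumradius 2.279 here — a regular 32-gon (perimeter = 2·32·2.279·sin(180°/32) = 14.30 mm); the cone at (0, 12): at t=0.313 of its height the radius interpolates to r₁+(r₂−r₁)t = 4.091, giving a regular 32-gon of that circumradius (perimeter = 2·32·4.091·sin(180°/32) = 25.67 mm); the cone at (5.5, 4.5): at t=0.052 of its height the radius interpolates to r₁+(r₂−r₁)t = 2.896, giving a regular 32-gon of that circumradius (perimeter = 2·32·2.896·sin(180°/32) = 18.17 mm); Taking the union: the 3 present regions are separate (no shared area or edge), so areas and boundary lengths simply add and each stays a separate island — boundary = 58.13 mm; the r=2.5 cylinder at (15, -2.5) contributes a regular 32-gon of circumradius 2.5 (perimeter = 2·32·2.500·sin(180°/32) = 15.68 mm); After the difference (first − rest): starting from that combined region, the r=2.5 cylinder at (15, -2.5) misses the remaining region (no effect) — boundary = 58.13 mm. So its perimeter = 58.13 mm. Layer 173 (z = 20.76): the cone is not intersected at this z (z outside [0, 9.5]); the cone at (0, 12) (r1=5.5→r2=1) has section circumradius 1.391 here — a regular 32-gon (perimeter = 2·32·1.391·sin(180°/32) = 8.73 mm); the cone at (5.5, 4.5) does not reach this height (z outside [8.5, 13.5]); Combining (union): only the cone at (0, 12) is present, so the union is just that shape — boundary = 8.73 mm; the cylinder at (15, -2.5) is absent (z outside [6.5, 15]); Taking the first minus the rest: none of the subtracted shapes is present at this height, so that combined region is unchanged — boundary = 8.73 mm. So its perimeter = 8.73 mm. Layer 73 is larger (58.13 vs 8.73 mm).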